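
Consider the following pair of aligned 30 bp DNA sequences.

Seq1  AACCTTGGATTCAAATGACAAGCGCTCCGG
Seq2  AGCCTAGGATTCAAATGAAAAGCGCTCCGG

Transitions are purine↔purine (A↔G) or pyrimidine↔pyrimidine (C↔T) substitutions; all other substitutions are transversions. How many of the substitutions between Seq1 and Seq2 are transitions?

Differing sites — 2:A/G (Ti); 6:T/A (Tv); 19:C/A (Tv).
Of the 3 differences, 1 transition and 2 transversions, so the answer is 1.

1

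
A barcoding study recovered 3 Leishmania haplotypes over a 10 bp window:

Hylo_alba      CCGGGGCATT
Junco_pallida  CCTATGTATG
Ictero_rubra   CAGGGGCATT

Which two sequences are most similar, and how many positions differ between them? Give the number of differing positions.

1

Pairwise Hamming distances:
  Hylo_alba vs Junco_pallida: 5
  Hylo_alba vs Ictero_rubra: 1
  Junco_pallida vs Ictero_rubra: 6
The smallest is 1, between Hylo_alba and Ictero_rubra.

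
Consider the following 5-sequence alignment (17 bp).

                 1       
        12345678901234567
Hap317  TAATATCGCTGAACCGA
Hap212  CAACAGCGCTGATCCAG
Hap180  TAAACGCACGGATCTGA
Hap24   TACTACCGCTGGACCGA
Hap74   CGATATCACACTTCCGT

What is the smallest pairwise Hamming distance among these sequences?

Pairwise Hamming distances:
  Hap317 vs Hap212: 6
  Hap317 vs Hap180: 7
  Hap317 vs Hap24: 3
  Hap317 vs Hap74: 8
  Hap212 vs Hap180: 8
  Hap212 vs Hap24: 8
  Hap212 vs Hap74: 9
  Hap180 vs Hap24: 9
  Hap180 vs Hap74: 10
  Hap24 vs Hap74: 10
The smallest is 3, between Hap317 and Hap24.

3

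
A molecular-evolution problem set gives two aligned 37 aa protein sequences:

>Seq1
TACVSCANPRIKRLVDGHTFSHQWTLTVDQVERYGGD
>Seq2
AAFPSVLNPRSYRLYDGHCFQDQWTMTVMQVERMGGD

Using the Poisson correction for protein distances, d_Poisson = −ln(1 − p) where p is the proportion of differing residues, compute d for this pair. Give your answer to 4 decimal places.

The sequences differ at positions 1 (T/A), 3 (C/F), 4 (V/P), 6 (C/V), 7 (A/L), 11 (I/S), 12 (K/Y), 15 (V/Y), 19 (T/C), 21 (S/Q), 22 (H/D), 26 (L/M), 29 (D/M), 34 (Y/M).
p = 14/37 = 0.378378.
d = −ln(1 − 0.378378) = −ln(0.621622) = 0.4754.

0.4754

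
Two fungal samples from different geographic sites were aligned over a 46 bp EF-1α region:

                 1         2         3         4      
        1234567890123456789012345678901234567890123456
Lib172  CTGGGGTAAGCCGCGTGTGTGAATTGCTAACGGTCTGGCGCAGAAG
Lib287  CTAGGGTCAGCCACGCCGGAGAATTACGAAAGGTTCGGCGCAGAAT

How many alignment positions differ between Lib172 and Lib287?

13

Differing sites — 3:G/A; 8:A/C; 13:G/A; 16:T/C; 17:G/C; 18:T/G; 20:T/A; 26:G/A; 28:T/G; 31:C/A; 35:C/T; 36:T/C; 46:G/T.
That gives 13 mismatches out of 46 aligned sites, so the Hamming distance is 13.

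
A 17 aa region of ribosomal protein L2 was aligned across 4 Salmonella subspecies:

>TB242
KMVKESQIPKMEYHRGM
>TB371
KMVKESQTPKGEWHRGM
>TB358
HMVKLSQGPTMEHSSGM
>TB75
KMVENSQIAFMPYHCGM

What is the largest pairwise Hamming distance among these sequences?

10

Pairwise Hamming distances:
  TB242 vs TB371: 3
  TB242 vs TB358: 7
  TB242 vs TB75: 6
  TB371 vs TB358: 8
  TB371 vs TB75: 9
  TB358 vs TB75: 10
The largest is 10, between TB358 and TB75.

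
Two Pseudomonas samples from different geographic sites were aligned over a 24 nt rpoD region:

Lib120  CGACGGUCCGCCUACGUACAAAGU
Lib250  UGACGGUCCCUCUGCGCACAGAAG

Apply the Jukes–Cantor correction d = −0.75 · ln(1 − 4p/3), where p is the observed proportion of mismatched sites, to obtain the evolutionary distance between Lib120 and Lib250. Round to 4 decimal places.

Mismatches occur at site 1 (C→U), site 10 (G→C), site 11 (C→U), site 14 (A→G), site 17 (U→C), site 21 (A→G), site 23 (G→A), site 24 (U→G).
p = 8/24 = 0.333333.
d = −0.75 · ln(1 − (4/3)·0.333333) = −0.75 · ln(0.555556) = −0.75 · (-0.587786) = 0.4408.

0.4408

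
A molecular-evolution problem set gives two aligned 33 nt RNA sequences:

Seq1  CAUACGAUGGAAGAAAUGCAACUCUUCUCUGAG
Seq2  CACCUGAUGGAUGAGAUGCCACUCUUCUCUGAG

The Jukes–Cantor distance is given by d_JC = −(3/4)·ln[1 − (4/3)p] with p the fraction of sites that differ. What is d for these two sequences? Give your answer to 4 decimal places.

Differing sites — 3:U/C; 4:A/C; 5:C/U; 12:A/U; 15:A/G; 20:A/C.
p = 6/33 = 0.181818.
d = −0.75 · ln(1 − (4/3)·0.181818) = −0.75 · ln(0.757576) = −0.75 · (-0.277631) = 0.2082.

0.2082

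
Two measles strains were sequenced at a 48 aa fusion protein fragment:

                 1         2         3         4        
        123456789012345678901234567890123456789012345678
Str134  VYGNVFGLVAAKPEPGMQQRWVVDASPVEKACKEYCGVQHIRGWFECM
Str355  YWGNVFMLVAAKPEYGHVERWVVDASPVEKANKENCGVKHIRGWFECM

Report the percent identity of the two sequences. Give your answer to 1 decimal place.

Mismatches occur at site 1 (V/Y), site 2 (Y/W), site 7 (G/M), site 15 (P/Y), site 17 (M/H), site 18 (Q/V), site 19 (Q/E), site 32 (C/N), site 35 (Y/N), site 39 (Q/K).
38 of the 48 sites match, so the percent identity is 38/48 × 100 = 79.2%.

79.2%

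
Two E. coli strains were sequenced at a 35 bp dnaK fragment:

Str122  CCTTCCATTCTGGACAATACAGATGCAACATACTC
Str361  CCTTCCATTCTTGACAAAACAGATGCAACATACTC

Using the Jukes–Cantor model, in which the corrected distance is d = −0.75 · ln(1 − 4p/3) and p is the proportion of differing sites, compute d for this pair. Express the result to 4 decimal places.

0.0594

Differing sites — 12:G/T; 18:T/A.
p = 2/35 = 0.057143.
d = −0.75 · ln(1 − (4/3)·0.057143) = −0.75 · ln(0.923809) = −0.75 · (-0.079250) = 0.0594.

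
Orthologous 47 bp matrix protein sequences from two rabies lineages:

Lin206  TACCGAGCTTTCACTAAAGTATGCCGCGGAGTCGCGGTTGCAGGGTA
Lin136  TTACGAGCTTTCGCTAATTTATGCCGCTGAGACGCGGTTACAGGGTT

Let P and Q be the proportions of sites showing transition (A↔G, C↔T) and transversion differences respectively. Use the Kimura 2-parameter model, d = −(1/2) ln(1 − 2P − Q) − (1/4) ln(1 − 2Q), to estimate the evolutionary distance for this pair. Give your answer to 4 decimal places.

0.2217

The sequences differ at positions 2 (A/T, transversion), 3 (C/A, transversion), 13 (A/G, transition), 18 (A/T, transversion), 19 (G/T, transversion), 28 (G/T, transversion), 32 (T/A, transversion), 40 (G/A, transition), 47 (A/T, transversion).
Of the 9 differences, 2 transitions and 7 transversions over 47 sites: P = 2/47 = 0.042553, Q = 7/47 = 0.148936.
d = −0.5·ln(0.765958) − 0.25·ln(0.702128) = −0.5·(-0.266628) − 0.25·(-0.353640) = 0.2217.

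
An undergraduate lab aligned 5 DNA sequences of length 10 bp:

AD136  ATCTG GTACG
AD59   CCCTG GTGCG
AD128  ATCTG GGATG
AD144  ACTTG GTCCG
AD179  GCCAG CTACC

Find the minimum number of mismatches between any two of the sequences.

2

Pairwise Hamming distances:
  AD136 vs AD59: 3
  AD136 vs AD128: 2
  AD136 vs AD144: 3
  AD136 vs AD179: 5
  AD59 vs AD128: 5
  AD59 vs AD144: 3
  AD59 vs AD179: 5
  AD128 vs AD144: 5
  AD128 vs AD179: 7
  AD144 vs AD179: 6
The smallest is 2, between AD136 and AD128.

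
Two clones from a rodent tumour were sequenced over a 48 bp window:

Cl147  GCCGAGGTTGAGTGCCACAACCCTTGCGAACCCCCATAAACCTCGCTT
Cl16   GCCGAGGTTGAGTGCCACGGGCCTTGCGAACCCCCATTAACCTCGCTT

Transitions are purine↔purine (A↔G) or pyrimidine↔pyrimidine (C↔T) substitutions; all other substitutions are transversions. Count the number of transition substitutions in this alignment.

The sequences differ at positions 19 (A/G, transition), 20 (A/G, transition), 21 (C/G, transversion), 38 (A/T, transversion).
Of the 4 differences, 2 transitions and 2 transversions, so the answer is 2.

2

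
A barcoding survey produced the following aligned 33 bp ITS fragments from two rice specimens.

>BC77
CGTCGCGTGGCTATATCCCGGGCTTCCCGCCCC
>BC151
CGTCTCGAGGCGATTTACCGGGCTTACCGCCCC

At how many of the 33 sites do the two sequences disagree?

Mismatches occur at site 5 (G/T), site 8 (T/A), site 12 (T/G), site 15 (A/T), site 17 (C/A), site 26 (C/A).
That gives 6 mismatches out of 33 aligned sites, so the Hamming distance is 6.

6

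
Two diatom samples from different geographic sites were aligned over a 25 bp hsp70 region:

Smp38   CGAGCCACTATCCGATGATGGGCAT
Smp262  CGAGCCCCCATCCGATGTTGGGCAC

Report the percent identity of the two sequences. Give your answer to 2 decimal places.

The sequences differ at positions 7 (A/C), 9 (T/C), 18 (A/T), 25 (T/C).
21 of the 25 sites match, so the percent identity is 21/25 × 100 = 84.00%.

84.00%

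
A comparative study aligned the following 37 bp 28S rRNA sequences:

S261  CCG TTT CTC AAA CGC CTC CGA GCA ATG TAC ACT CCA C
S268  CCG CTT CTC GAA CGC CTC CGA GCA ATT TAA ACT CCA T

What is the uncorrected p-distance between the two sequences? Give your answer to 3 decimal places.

Mismatches occur at site 4 (T→C), site 10 (A→G), site 27 (G→T), site 30 (C→A), site 37 (C→T).
There are 5 differences over 37 sites, so p = 5/37 = 0.135.

0.135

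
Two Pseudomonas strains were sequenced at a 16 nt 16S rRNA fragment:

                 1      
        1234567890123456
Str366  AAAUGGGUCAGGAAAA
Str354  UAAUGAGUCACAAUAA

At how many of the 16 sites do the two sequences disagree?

The sequences differ at positions 1 (A/U), 6 (G/A), 11 (G/C), 12 (G/A), 14 (A/U).
That gives 5 mismatches out of 16 aligned sites, so the Hamming distance is 5.

5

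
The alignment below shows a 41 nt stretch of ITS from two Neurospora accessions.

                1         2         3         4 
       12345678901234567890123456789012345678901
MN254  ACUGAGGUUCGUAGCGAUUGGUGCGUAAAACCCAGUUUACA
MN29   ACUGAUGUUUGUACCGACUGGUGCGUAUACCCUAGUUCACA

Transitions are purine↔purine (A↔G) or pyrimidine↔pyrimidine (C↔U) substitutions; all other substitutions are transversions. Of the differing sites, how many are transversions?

4

The sequences differ at positions 6 (G/U, transversion), 10 (C/U, transition), 14 (G/C, transversion), 18 (U/C, transition), 28 (A/U, transversion), 30 (A/C, transversion), 33 (C/U, transition), 38 (U/C, transition).
Of the 8 differences, 4 transitions and 4 transversions, so the answer is 4.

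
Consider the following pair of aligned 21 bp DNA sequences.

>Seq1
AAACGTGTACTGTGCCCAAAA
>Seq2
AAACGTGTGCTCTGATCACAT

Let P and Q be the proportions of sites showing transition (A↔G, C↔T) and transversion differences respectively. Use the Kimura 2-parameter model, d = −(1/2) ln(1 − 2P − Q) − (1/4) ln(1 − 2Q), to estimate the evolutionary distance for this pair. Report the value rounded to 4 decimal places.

Mismatches occur at site 9 (A↔G, transition), site 12 (G↔C, transversion), site 15 (C↔A, transversion), site 16 (C↔T, transition), site 19 (A↔C, transversion), site 21 (A↔T, transversion).
Of the 6 differences, 2 transitions and 4 transversions over 21 sites: P = 2/21 = 0.095238, Q = 4/21 = 0.190476.
d = −0.5·ln(0.619048) − 0.25·ln(0.619048) = −0.5·(-0.479572) − 0.25·(-0.479572) = 0.3597.

0.3597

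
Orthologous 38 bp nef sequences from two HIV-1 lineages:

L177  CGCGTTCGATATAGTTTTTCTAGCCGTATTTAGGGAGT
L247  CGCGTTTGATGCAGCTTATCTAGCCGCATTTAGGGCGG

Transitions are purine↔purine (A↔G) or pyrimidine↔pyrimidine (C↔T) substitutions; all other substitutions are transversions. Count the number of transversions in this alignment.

Mismatches occur at site 7 (C/T, transition), site 11 (A/G, transition), site 12 (T/C, transition), site 15 (T/C, transition), site 18 (T/A, transversion), site 27 (T/C, transition), site 36 (A/C, transversion), site 38 (T/G, transversion).
Of the 8 differences, 5 transitions and 3 transversions, so the answer is 3.

3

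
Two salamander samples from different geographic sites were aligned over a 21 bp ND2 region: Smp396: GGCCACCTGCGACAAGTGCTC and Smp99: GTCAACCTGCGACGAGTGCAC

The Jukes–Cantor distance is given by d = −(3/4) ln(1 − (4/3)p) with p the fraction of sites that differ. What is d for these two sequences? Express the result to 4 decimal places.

The sequences differ at positions 2 (G/T), 4 (C/A), 14 (A/G), 20 (T/A).
p = 4/21 = 0.190476.
d = −0.75 · ln(1 − (4/3)·0.190476) = −0.75 · ln(0.746032) = −0.75 · (-0.292987) = 0.2197.

0.2197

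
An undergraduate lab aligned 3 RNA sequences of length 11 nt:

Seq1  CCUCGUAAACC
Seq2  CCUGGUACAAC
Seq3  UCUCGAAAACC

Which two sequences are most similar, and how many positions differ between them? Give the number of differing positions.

Pairwise Hamming distances:
  Seq1 vs Seq2: 3
  Seq1 vs Seq3: 2
  Seq2 vs Seq3: 5
The smallest is 2, between Seq1 and Seq3.

2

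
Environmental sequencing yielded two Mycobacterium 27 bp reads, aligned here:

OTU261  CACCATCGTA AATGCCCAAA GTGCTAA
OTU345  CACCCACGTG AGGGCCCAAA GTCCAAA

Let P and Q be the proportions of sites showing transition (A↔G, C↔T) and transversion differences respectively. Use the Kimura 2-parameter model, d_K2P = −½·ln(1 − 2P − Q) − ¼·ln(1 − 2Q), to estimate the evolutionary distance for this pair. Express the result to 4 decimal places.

0.3184

The sequences differ at positions 5 (A/C, transversion), 6 (T/A, transversion), 10 (A/G, transition), 12 (A/G, transition), 13 (T/G, transversion), 23 (G/C, transversion), 25 (T/A, transversion).
Of the 7 differences, 2 transitions and 5 transversions over 27 sites: P = 2/27 = 0.074074, Q = 5/27 = 0.185185.
d = −0.5·ln(0.666667) − 0.25·ln(0.629630) = −0.5·(-0.405465) − 0.25·(-0.462623) = 0.3184.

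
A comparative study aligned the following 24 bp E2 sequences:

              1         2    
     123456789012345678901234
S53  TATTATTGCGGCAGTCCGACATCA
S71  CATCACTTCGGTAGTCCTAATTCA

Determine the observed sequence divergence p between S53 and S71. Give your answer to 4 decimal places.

0.3333

The sequences differ at positions 1 (T/C), 4 (T/C), 6 (T/C), 8 (G/T), 12 (C/T), 18 (G/T), 20 (C/A), 21 (A/T).
There are 8 differences over 24 sites, so p = 8/24 = 0.3333.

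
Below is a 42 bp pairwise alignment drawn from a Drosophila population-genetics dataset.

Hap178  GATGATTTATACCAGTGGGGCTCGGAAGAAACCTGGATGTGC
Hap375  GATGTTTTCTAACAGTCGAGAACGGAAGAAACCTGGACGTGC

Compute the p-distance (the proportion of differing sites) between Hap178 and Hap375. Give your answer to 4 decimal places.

The sequences differ at positions 5 (A/T), 9 (A/C), 12 (C/A), 17 (G/C), 19 (G/A), 21 (C/A), 22 (T/A), 38 (T/C).
There are 8 differences over 42 sites, so p = 8/42 = 0.1905.

0.1905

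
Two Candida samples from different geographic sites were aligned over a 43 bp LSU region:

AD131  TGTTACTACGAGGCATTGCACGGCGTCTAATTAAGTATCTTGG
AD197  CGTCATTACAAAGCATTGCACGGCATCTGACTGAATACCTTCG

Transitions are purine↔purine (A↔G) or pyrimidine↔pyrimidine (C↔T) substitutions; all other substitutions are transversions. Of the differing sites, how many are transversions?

1

The sequences differ at positions 1 (T/C, transition), 4 (T/C, transition), 6 (C/T, transition), 10 (G/A, transition), 12 (G/A, transition), 25 (G/A, transition), 29 (A/G, transition), 31 (T/C, transition), 33 (A/G, transition), 35 (G/A, transition), 38 (T/C, transition), 42 (G/C, transversion).
Of the 12 differences, 11 transitions and 1 transversion, so the answer is 1.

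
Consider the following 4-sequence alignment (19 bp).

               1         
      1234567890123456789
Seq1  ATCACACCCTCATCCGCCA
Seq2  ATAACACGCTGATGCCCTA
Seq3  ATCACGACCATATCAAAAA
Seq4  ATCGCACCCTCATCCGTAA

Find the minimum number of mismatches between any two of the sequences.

3

Pairwise Hamming distances:
  Seq1 vs Seq2: 6
  Seq1 vs Seq3: 8
  Seq1 vs Seq4: 3
  Seq2 vs Seq3: 11
  Seq2 vs Seq4: 8
  Seq3 vs Seq4: 8
The smallest is 3, between Seq1 and Seq4.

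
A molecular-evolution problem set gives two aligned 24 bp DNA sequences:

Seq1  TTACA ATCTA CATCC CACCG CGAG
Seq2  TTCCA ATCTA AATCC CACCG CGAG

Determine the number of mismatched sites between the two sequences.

2

Mismatches occur at site 3 (A→C), site 11 (C→A).
That gives 2 mismatches out of 24 aligned sites, so the Hamming distance is 2.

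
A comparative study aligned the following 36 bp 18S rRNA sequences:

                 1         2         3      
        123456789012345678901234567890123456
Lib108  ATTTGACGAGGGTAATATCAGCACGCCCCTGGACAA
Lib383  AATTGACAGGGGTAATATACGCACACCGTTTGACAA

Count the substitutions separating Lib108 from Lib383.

Mismatches occur at site 2 (T↔A), site 8 (G↔A), site 9 (A↔G), site 19 (C↔A), site 20 (A↔C), site 25 (G↔A), site 28 (C↔G), site 29 (C↔T), site 31 (G↔T).
That gives 9 mismatches out of 36 aligned sites, so the Hamming distance is 9.

9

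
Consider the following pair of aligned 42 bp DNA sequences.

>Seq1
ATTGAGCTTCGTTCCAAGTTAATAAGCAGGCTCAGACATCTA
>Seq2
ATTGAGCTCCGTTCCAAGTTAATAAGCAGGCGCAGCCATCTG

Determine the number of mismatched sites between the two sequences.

4

Mismatches occur at site 9 (T↔C), site 32 (T↔G), site 36 (A↔C), site 42 (A↔G).
That gives 4 mismatches out of 42 aligned sites, so the Hamming distance is 4.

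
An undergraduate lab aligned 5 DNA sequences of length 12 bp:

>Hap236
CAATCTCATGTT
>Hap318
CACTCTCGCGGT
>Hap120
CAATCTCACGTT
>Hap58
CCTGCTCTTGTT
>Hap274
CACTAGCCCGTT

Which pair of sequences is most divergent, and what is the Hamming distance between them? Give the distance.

7

Pairwise Hamming distances:
  Hap236 vs Hap318: 4
  Hap236 vs Hap120: 1
  Hap236 vs Hap58: 4
  Hap236 vs Hap274: 5
  Hap318 vs Hap120: 3
  Hap318 vs Hap58: 6
  Hap318 vs Hap274: 4
  Hap120 vs Hap58: 5
  Hap120 vs Hap274: 4
  Hap58 vs Hap274: 7
The largest is 7, between Hap58 and Hap274.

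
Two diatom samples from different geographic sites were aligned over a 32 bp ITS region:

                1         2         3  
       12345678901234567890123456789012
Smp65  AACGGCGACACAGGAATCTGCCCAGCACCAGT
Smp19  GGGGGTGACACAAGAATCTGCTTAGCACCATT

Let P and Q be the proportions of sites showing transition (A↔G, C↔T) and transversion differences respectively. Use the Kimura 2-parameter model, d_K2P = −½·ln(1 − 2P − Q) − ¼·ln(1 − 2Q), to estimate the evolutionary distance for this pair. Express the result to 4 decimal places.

0.3211

Mismatches occur at site 1 (A↔G, transition), site 2 (A↔G, transition), site 3 (C↔G, transversion), site 6 (C↔T, transition), site 13 (G↔A, transition), site 22 (C↔T, transition), site 23 (C↔T, transition), site 31 (G↔T, transversion).
Of the 8 differences, 6 transitions and 2 transversions over 32 sites: P = 6/32 = 0.187500, Q = 2/32 = 0.062500.
d = −0.5·ln(0.562500) − 0.25·ln(0.875000) = −0.5·(-0.575364) − 0.25·(-0.133531) = 0.3211.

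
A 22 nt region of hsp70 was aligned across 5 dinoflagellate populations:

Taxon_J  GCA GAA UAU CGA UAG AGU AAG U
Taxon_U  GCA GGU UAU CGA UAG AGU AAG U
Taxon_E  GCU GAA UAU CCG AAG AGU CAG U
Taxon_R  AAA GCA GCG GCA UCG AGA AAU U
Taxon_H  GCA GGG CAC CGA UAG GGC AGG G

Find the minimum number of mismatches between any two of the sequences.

2

Pairwise Hamming distances:
  Taxon_J vs Taxon_U: 2
  Taxon_J vs Taxon_E: 5
  Taxon_J vs Taxon_R: 11
  Taxon_J vs Taxon_H: 8
  Taxon_U vs Taxon_E: 7
  Taxon_U vs Taxon_R: 12
  Taxon_U vs Taxon_H: 7
  Taxon_E vs Taxon_R: 14
  Taxon_E vs Taxon_H: 13
  Taxon_R vs Taxon_H: 15
The smallest is 2, between Taxon_J and Taxon_U.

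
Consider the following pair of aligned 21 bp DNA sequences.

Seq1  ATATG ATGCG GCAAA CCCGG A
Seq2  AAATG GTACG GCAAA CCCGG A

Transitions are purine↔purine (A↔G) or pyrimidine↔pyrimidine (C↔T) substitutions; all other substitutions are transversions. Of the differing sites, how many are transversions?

1

Mismatches occur at site 2 (T↔A, transversion), site 6 (A↔G, transition), site 8 (G↔A, transition).
Of the 3 differences, 2 transitions and 1 transversion, so the answer is 1.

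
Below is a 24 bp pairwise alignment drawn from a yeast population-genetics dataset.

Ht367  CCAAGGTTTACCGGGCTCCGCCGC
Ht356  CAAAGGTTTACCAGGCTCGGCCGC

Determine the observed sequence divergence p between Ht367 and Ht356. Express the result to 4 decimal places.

The sequences differ at positions 2 (C/A), 13 (G/A), 19 (C/G).
There are 3 differences over 24 sites, so p = 3/24 = 0.1250.

0.1250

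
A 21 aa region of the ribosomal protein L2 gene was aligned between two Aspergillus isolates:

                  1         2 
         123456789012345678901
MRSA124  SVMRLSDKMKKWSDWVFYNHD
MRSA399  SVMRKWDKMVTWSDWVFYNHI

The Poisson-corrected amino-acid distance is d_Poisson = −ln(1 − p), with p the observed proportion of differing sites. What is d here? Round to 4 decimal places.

0.2719

Mismatches occur at site 5 (L→K), site 6 (S→W), site 10 (K→V), site 11 (K→T), site 21 (D→I).
p = 5/21 = 0.238095.
d = −ln(1 − 0.238095) = −ln(0.761905) = 0.2719.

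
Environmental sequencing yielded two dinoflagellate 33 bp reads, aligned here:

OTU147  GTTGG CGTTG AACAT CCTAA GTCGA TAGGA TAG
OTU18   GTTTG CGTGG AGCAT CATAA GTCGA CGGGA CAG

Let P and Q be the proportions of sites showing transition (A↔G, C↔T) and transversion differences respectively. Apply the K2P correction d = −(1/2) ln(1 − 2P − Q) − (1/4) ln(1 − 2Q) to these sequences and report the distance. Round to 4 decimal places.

0.2529

Mismatches occur at site 4 (G/T, transversion), site 9 (T/G, transversion), site 12 (A/G, transition), site 17 (C/A, transversion), site 26 (T/C, transition), site 27 (A/G, transition), site 31 (T/C, transition).
Of the 7 differences, 4 transitions and 3 transversions over 33 sites: P = 4/33 = 0.121212, Q = 3/33 = 0.090909.
d = −0.5·ln(0.666667) − 0.25·ln(0.818182) = −0.5·(-0.405465) − 0.25·(-0.200670) = 0.2529.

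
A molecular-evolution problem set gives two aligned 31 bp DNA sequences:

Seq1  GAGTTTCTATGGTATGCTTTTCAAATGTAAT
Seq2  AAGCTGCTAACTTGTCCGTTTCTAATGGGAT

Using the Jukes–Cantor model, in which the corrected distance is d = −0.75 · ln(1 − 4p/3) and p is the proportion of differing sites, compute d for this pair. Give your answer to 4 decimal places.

0.5445

Differing sites — 1:G/A; 4:T/C; 6:T/G; 10:T/A; 11:G/C; 12:G/T; 14:A/G; 16:G/C; 18:T/G; 23:A/T; 28:T/G; 29:A/G.
p = 12/31 = 0.387097.
d = −0.75 · ln(1 − (4/3)·0.387097) = −0.75 · ln(0.483871) = −0.75 · (-0.725937) = 0.5445.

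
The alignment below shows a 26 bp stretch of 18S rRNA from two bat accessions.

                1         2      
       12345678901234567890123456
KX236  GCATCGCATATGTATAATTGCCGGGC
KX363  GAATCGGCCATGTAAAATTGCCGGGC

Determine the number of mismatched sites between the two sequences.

Differing sites — 2:C/A; 7:C/G; 8:A/C; 9:T/C; 15:T/A.
That gives 5 mismatches out of 26 aligned sites, so the Hamming distance is 5.

5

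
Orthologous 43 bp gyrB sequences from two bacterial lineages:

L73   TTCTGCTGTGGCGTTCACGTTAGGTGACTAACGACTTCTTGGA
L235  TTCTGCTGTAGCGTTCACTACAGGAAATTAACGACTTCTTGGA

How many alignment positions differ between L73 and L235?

7

Mismatches occur at site 10 (G/A), site 19 (G/T), site 20 (T/A), site 21 (T/C), site 25 (T/A), site 26 (G/A), site 28 (C/T).
That gives 7 mismatches out of 43 aligned sites, so the Hamming distance is 7.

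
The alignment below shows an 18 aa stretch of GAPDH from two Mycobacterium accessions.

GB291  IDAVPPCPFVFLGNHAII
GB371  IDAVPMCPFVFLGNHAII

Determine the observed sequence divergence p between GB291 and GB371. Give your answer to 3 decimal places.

Differing sites — 6:P/M.
There are 1 differences over 18 sites, so p = 1/18 = 0.056.

0.056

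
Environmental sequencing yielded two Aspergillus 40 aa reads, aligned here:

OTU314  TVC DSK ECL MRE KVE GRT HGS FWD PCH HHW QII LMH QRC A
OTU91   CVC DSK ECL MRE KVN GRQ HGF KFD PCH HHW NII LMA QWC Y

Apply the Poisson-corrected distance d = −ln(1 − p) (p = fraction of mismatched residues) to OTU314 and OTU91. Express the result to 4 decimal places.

Mismatches occur at site 1 (T→C), site 15 (E→N), site 18 (T→Q), site 21 (S→F), site 22 (F→K), site 23 (W→F), site 31 (Q→N), site 36 (H→A), site 38 (R→W), site 40 (A→Y).
p = 10/40 = 0.250000.
d = −ln(1 − 0.250000) = −ln(0.750000) = 0.2877.

0.2877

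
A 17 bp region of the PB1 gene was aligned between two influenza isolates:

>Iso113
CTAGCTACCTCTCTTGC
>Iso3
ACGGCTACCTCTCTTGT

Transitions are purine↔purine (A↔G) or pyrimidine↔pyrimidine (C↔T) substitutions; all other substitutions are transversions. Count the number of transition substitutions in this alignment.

The sequences differ at positions 1 (C/A, transversion), 2 (T/C, transition), 3 (A/G, transition), 17 (C/T, transition).
Of the 4 differences, 3 transitions and 1 transversion, so the answer is 3.

3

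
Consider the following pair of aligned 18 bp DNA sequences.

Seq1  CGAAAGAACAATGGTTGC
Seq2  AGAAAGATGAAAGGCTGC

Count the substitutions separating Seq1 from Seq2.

5

Mismatches occur at site 1 (C→A), site 8 (A→T), site 9 (C→G), site 12 (T→A), site 15 (T→C).
That gives 5 mismatches out of 18 aligned sites, so the Hamming distance is 5.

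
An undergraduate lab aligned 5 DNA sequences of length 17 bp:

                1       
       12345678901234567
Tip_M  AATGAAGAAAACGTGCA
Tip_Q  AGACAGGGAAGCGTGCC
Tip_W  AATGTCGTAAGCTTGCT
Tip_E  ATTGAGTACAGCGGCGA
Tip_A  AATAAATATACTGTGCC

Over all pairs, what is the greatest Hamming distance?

11

Pairwise Hamming distances:
  Tip_M vs Tip_Q: 7
  Tip_M vs Tip_W: 6
  Tip_M vs Tip_E: 8
  Tip_M vs Tip_A: 6
  Tip_Q vs Tip_W: 8
  Tip_Q vs Tip_E: 10
  Tip_Q vs Tip_A: 9
  Tip_W vs Tip_E: 11
  Tip_W vs Tip_A: 10
  Tip_E vs Tip_A: 10
The largest is 11, between Tip_W and Tip_E.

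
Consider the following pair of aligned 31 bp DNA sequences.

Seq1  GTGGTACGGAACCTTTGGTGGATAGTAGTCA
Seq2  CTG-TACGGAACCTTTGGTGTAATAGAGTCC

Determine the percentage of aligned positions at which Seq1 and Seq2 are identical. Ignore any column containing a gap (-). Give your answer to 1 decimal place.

Excluding the 1 gap column leaves 30 comparable sites.
The sequences differ at positions 1 (G/C), 21 (G/T), 23 (T/A), 24 (A/T), 25 (G/A), 26 (T/G), 31 (A/C).
23 of the 30 comparable sites match, so the percent identity is 23/30 × 100 = 76.7%.

76.7%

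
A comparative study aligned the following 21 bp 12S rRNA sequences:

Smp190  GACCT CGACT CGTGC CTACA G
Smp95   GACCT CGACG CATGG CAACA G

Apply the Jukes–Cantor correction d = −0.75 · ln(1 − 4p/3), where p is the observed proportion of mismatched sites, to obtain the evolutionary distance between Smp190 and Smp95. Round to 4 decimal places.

The sequences differ at positions 10 (T/G), 12 (G/A), 15 (C/G), 17 (T/A).
p = 4/21 = 0.190476.
d = −0.75 · ln(1 − (4/3)·0.190476) = −0.75 · ln(0.746032) = −0.75 · (-0.292987) = 0.2197.

0.2197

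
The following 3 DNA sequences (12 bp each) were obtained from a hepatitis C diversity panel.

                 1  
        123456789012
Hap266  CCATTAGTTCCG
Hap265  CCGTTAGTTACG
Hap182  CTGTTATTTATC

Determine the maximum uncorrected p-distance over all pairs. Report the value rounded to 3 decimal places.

Pairwise Hamming distances:
  Hap266 vs Hap265: 2
  Hap266 vs Hap182: 6
  Hap265 vs Hap182: 4
The largest is 6 mismatches, between Hap266 and Hap182; p = 6/12 = 0.500.

0.500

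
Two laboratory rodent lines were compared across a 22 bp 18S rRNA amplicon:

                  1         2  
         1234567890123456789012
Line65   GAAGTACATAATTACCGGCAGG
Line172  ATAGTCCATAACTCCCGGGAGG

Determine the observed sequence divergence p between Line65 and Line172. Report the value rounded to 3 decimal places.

0.273

The sequences differ at positions 1 (G/A), 2 (A/T), 6 (A/C), 12 (T/C), 14 (A/C), 19 (C/G).
There are 6 differences over 22 sites, so p = 6/22 = 0.273.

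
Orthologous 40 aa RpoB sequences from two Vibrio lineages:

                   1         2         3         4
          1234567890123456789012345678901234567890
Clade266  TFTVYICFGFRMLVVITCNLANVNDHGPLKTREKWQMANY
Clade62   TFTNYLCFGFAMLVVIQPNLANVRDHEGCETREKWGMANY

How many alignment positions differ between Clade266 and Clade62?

Mismatches occur at site 4 (V→N), site 6 (I→L), site 11 (R→A), site 17 (T→Q), site 18 (C→P), site 24 (N→R), site 27 (G→E), site 28 (P→G), site 29 (L→C), site 30 (K→E), site 36 (Q→G).
That gives 11 mismatches out of 40 aligned sites, so the Hamming distance is 11.

11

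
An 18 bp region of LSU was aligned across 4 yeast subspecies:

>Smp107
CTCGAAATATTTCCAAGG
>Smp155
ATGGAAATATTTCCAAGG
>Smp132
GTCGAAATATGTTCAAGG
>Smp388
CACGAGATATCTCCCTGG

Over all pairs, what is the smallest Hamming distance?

2

Pairwise Hamming distances:
  Smp107 vs Smp155: 2
  Smp107 vs Smp132: 3
  Smp107 vs Smp388: 5
  Smp155 vs Smp132: 4
  Smp155 vs Smp388: 7
  Smp132 vs Smp388: 7
The smallest is 2, between Smp107 and Smp155.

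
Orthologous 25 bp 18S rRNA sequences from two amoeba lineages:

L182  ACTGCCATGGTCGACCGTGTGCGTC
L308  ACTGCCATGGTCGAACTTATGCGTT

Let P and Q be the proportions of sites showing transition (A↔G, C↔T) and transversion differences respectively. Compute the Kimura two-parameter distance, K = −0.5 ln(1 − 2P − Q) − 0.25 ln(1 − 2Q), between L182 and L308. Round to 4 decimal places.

Differing sites — 15:C/A (Tv); 17:G/T (Tv); 19:G/A (Ti); 25:C/T (Ti).
Of the 4 differences, 2 transitions and 2 transversions over 25 sites: P = 2/25 = 0.080000, Q = 2/25 = 0.080000.
d = −0.5·ln(0.760000) − 0.25·ln(0.840000) = −0.5·(-0.274437) − 0.25·(-0.174353) = 0.1808.

0.1808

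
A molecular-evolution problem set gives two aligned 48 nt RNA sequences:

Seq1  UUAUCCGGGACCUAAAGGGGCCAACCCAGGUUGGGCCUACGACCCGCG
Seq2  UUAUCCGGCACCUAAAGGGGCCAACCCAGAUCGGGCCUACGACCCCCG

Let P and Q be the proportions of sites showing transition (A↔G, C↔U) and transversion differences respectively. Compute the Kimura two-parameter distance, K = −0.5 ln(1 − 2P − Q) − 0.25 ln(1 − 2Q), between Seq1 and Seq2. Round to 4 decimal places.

Differing sites — 9:G/C (Tv); 30:G/A (Ti); 32:U/C (Ti); 46:G/C (Tv).
Of the 4 differences, 2 transitions and 2 transversions over 48 sites: P = 2/48 = 0.041667, Q = 2/48 = 0.041667.
d = −0.5·ln(0.874999) − 0.25·ln(0.916666) = −0.5·(-0.133533) − 0.25·(-0.087012) = 0.0885.

0.0885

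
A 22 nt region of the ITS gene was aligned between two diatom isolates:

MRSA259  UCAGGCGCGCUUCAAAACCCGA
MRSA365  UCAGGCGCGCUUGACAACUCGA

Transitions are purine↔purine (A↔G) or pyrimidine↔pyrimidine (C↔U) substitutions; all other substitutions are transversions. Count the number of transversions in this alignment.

2

Differing sites — 13:C/G (Tv); 15:A/C (Tv); 19:C/U (Ti).
Of the 3 differences, 1 transition and 2 transversions, so the answer is 2.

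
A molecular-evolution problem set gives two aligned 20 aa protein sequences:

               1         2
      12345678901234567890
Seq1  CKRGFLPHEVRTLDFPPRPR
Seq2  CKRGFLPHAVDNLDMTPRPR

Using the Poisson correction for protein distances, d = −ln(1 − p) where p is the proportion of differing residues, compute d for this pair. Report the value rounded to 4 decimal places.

The sequences differ at positions 9 (E/A), 11 (R/D), 12 (T/N), 15 (F/M), 16 (P/T).
p = 5/20 = 0.250000.
d = −ln(1 − 0.250000) = −ln(0.750000) = 0.2877.

0.2877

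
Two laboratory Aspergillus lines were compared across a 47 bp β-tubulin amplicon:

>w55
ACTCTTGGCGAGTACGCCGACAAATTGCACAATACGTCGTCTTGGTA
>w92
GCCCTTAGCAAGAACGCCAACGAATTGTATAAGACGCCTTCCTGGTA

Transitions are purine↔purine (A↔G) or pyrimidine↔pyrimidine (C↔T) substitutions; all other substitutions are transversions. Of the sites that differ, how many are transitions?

10

The sequences differ at positions 1 (A/G, transition), 3 (T/C, transition), 7 (G/A, transition), 10 (G/A, transition), 13 (T/A, transversion), 19 (G/A, transition), 22 (A/G, transition), 28 (C/T, transition), 30 (C/T, transition), 33 (T/G, transversion), 37 (T/C, transition), 39 (G/T, transversion), 42 (T/C, transition).
Of the 13 differences, 10 transitions and 3 transversions, so the answer is 10.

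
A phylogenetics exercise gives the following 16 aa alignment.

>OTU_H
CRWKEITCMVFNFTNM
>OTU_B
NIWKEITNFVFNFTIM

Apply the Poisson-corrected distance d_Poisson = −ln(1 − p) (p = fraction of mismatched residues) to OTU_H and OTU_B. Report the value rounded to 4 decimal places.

0.3747

Differing sites — 1:C/N; 2:R/I; 8:C/N; 9:M/F; 15:N/I.
p = 5/16 = 0.312500.
d = −ln(1 − 0.312500) = −ln(0.687500) = 0.3747.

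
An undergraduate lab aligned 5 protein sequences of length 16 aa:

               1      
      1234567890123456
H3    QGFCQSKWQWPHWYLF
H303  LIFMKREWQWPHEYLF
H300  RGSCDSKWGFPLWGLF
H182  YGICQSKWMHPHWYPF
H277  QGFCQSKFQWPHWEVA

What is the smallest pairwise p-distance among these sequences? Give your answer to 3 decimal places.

0.250

Pairwise Hamming distances:
  H3 vs H303: 7
  H3 vs H300: 7
  H3 vs H182: 5
  H3 vs H277: 4
  H303 vs H300: 12
  H303 vs H182: 11
  H303 vs H277: 11
  H300 vs H182: 8
  H300 vs H277: 10
  H182 vs H277: 8
The smallest is 4 mismatches, between H3 and H277; p = 4/16 = 0.250.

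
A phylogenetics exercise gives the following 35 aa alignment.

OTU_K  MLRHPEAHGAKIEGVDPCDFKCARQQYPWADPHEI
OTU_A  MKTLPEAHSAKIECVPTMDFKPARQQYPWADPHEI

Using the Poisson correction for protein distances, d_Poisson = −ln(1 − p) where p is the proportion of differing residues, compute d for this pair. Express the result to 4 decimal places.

0.2973

Mismatches occur at site 2 (L→K), site 3 (R→T), site 4 (H→L), site 9 (G→S), site 14 (G→C), site 16 (D→P), site 17 (P→T), site 18 (C→M), site 22 (C→P).
p = 9/35 = 0.257143.
d = −ln(1 − 0.257143) = −ln(0.742857) = 0.2973.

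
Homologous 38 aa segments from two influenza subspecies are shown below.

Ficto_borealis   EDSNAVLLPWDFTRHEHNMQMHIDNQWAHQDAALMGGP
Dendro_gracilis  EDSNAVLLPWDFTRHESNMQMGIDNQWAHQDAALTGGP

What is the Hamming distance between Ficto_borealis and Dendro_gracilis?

Differing sites — 17:H/S; 22:H/G; 35:M/T.
That gives 3 mismatches out of 38 aligned sites, so the Hamming distance is 3.

3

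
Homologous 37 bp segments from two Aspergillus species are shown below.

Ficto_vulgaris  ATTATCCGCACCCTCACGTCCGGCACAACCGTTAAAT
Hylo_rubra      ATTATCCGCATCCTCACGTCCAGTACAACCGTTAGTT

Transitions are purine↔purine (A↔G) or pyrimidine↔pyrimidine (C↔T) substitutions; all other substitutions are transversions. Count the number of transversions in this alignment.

1

The sequences differ at positions 11 (C/T, transition), 22 (G/A, transition), 24 (C/T, transition), 35 (A/G, transition), 36 (A/T, transversion).
Of the 5 differences, 4 transitions and 1 transversion, so the answer is 1.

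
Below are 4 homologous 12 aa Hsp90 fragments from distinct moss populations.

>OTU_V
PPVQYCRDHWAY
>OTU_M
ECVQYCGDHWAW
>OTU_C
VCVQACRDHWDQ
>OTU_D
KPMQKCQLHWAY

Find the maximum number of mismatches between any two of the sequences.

8

Pairwise Hamming distances:
  OTU_V vs OTU_M: 4
  OTU_V vs OTU_C: 5
  OTU_V vs OTU_D: 5
  OTU_M vs OTU_C: 5
  OTU_M vs OTU_D: 7
  OTU_C vs OTU_D: 8
The largest is 8, between OTU_C and OTU_D.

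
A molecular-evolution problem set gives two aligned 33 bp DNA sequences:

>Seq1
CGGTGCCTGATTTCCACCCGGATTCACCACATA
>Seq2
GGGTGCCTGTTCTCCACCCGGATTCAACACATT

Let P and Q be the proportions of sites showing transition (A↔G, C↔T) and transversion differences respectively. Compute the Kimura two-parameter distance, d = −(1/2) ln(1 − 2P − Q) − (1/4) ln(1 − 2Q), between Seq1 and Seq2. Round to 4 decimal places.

The sequences differ at positions 1 (C/G, transversion), 10 (A/T, transversion), 12 (T/C, transition), 27 (C/A, transversion), 33 (A/T, transversion).
Of the 5 differences, 1 transition and 4 transversions over 33 sites: P = 1/33 = 0.030303, Q = 4/33 = 0.121212.
d = −0.5·ln(0.818182) − 0.25·ln(0.757576) = −0.5·(-0.200670) − 0.25·(-0.277631) = 0.1697.

0.1697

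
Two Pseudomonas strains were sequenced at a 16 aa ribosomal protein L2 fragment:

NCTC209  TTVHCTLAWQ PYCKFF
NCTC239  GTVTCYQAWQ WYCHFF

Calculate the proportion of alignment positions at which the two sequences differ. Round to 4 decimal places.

0.3750

Differing sites — 1:T/G; 4:H/T; 6:T/Y; 7:L/Q; 11:P/W; 14:K/H.
There are 6 differences over 16 sites, so p = 6/16 = 0.3750.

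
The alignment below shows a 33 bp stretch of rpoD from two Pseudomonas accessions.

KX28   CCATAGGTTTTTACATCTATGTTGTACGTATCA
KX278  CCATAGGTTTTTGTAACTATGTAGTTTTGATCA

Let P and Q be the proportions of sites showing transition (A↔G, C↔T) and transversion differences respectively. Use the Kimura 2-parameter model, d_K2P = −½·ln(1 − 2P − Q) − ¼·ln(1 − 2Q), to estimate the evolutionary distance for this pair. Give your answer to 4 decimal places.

The sequences differ at positions 13 (A/G, transition), 14 (C/T, transition), 16 (T/A, transversion), 23 (T/A, transversion), 26 (A/T, transversion), 27 (C/T, transition), 28 (G/T, transversion), 29 (T/G, transversion).
Of the 8 differences, 3 transitions and 5 transversions over 33 sites: P = 3/33 = 0.090909, Q = 5/33 = 0.151515.
d = −0.5·ln(0.666667) − 0.25·ln(0.696970) = −0.5·(-0.405465) − 0.25·(-0.361013) = 0.2930.

0.2930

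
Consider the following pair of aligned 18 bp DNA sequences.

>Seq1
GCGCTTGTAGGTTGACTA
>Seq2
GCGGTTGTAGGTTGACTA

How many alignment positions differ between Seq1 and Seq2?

1

The sequences differ at position 4 (C/G).
That gives 1 mismatch out of 18 aligned sites, so the Hamming distance is 1.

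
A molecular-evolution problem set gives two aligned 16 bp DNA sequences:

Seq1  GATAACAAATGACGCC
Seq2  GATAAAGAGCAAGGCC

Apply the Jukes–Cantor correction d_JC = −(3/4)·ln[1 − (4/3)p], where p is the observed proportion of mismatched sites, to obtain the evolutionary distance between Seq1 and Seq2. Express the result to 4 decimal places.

0.5199

Mismatches occur at site 6 (C↔A), site 7 (A↔G), site 9 (A↔G), site 10 (T↔C), site 11 (G↔A), site 13 (C↔G).
p = 6/16 = 0.375000.
d = −0.75 · ln(1 − (4/3)·0.375000) = −0.75 · ln(0.500000) = −0.75 · (-0.693147) = 0.5199.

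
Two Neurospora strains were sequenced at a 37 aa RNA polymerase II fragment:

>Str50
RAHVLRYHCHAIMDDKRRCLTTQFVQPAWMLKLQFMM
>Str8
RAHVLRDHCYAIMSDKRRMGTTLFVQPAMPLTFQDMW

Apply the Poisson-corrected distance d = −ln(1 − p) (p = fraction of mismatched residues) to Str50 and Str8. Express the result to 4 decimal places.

0.3920

Mismatches occur at site 7 (Y→D), site 10 (H→Y), site 14 (D→S), site 19 (C→M), site 20 (L→G), site 23 (Q→L), site 29 (W→M), site 30 (M→P), site 32 (K→T), site 33 (L→F), site 35 (F→D), site 37 (M→W).
p = 12/37 = 0.324324.
d = −ln(1 − 0.324324) = −ln(0.675676) = 0.3920.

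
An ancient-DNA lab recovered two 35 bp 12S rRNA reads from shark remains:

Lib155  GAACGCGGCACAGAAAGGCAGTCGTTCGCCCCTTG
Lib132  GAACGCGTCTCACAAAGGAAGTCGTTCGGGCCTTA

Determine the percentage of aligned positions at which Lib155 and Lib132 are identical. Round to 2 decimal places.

Mismatches occur at site 8 (G↔T), site 10 (A↔T), site 13 (G↔C), site 19 (C↔A), site 29 (C↔G), site 30 (C↔G), site 35 (G↔A).
28 of the 35 sites match, so the percent identity is 28/35 × 100 = 80.00%.

80.00%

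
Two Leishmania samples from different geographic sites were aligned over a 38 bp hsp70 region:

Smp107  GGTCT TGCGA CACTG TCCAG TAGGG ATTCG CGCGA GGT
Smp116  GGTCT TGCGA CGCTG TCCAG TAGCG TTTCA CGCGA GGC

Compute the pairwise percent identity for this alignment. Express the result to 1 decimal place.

86.8%

Differing sites — 12:A/G; 24:G/C; 26:A/T; 30:G/A; 38:T/C.
33 of the 38 sites match, so the percent identity is 33/38 × 100 = 86.8%.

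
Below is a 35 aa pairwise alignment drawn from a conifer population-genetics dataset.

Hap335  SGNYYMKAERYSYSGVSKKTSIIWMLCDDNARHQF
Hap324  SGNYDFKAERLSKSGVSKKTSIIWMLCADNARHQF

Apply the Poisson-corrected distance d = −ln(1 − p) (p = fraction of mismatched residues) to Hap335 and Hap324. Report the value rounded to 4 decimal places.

Mismatches occur at site 5 (Y/D), site 6 (M/F), site 11 (Y/L), site 13 (Y/K), site 28 (D/A).
p = 5/35 = 0.142857.
d = −ln(1 − 0.142857) = −ln(0.857143) = 0.1542.

0.1542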